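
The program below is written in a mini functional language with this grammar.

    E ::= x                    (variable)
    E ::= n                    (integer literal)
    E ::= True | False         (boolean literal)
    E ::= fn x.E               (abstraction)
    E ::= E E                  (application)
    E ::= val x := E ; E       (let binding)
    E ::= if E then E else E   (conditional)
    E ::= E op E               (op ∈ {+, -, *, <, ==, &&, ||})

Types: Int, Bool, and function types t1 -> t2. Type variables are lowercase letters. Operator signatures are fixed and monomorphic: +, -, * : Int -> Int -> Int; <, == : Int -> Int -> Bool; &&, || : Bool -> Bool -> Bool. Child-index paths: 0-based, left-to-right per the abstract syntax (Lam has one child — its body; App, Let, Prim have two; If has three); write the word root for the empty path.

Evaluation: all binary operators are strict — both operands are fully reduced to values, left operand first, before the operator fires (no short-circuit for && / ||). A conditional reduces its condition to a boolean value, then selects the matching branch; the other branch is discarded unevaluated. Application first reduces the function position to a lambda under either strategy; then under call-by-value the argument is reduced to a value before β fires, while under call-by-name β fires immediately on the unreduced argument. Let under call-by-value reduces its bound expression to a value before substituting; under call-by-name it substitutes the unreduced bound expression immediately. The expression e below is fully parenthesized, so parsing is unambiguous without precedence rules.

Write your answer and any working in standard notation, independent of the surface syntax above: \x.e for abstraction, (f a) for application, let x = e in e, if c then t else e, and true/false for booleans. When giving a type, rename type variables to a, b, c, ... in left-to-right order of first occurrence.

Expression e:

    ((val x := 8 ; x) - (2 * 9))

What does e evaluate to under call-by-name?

Derivation:
step 0: ((let x = 8 in x) - (2 * 9))
step 1: [let@0] (8 - (2 * 9))
step 2: [delta@1] (8 - 18)
step 3: [delta@root] -10

Answer: -10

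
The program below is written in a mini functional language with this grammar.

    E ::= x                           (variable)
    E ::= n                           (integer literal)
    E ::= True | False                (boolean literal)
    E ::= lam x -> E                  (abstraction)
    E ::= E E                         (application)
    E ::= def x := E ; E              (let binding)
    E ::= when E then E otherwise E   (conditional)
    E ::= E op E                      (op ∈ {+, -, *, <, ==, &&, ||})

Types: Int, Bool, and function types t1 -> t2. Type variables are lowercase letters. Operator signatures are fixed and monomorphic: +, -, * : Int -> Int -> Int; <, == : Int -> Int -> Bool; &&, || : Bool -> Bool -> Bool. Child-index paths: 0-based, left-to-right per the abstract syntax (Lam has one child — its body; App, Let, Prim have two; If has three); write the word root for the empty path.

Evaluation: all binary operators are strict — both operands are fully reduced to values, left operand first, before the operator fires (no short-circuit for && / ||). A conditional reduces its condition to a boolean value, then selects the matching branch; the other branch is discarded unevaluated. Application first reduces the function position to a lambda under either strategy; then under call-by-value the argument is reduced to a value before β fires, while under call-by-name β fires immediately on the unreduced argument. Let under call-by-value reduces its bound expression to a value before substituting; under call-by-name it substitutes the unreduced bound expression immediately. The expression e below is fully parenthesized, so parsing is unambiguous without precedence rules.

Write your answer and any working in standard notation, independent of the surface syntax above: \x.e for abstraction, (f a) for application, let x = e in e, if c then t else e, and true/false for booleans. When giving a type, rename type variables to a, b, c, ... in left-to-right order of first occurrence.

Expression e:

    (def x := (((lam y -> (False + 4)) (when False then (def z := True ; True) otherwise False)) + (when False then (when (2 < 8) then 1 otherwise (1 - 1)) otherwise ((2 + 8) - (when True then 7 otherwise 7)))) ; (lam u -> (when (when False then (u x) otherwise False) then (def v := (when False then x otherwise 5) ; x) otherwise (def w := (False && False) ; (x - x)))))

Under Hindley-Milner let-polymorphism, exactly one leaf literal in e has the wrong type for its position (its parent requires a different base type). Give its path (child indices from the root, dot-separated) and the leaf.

Trace:
  unify Bool ~ Int
  FAIL: mismatch Bool ~ Int

Answer: 0.0.0.0.0 : false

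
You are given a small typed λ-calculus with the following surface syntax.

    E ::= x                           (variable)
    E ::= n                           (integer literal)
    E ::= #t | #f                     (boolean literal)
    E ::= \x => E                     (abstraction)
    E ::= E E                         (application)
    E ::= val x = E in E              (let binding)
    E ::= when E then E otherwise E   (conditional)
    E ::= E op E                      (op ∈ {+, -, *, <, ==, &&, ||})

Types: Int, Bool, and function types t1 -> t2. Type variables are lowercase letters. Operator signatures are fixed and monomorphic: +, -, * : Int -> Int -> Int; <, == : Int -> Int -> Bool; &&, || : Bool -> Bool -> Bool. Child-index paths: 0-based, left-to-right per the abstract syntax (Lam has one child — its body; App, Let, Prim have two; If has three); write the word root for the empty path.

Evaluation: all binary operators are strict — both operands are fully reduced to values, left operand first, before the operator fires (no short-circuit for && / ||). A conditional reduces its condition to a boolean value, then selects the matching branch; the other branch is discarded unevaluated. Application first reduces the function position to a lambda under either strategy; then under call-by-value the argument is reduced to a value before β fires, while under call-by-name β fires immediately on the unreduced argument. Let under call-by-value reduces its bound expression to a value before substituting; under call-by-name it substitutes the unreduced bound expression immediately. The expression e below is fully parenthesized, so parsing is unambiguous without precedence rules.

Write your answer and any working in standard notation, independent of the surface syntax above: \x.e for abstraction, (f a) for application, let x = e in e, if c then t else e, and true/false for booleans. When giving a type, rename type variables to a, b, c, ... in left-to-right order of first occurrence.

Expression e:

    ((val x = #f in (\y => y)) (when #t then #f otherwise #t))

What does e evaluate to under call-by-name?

Answer: false

Derivation:
step 0: ((let x = false in (\y.y)) (if true then false else true))
step 1: [let@0] ((\y.y) (if true then false else true))
step 2: [beta@root] (if true then false else true)
step 3: [if@root] false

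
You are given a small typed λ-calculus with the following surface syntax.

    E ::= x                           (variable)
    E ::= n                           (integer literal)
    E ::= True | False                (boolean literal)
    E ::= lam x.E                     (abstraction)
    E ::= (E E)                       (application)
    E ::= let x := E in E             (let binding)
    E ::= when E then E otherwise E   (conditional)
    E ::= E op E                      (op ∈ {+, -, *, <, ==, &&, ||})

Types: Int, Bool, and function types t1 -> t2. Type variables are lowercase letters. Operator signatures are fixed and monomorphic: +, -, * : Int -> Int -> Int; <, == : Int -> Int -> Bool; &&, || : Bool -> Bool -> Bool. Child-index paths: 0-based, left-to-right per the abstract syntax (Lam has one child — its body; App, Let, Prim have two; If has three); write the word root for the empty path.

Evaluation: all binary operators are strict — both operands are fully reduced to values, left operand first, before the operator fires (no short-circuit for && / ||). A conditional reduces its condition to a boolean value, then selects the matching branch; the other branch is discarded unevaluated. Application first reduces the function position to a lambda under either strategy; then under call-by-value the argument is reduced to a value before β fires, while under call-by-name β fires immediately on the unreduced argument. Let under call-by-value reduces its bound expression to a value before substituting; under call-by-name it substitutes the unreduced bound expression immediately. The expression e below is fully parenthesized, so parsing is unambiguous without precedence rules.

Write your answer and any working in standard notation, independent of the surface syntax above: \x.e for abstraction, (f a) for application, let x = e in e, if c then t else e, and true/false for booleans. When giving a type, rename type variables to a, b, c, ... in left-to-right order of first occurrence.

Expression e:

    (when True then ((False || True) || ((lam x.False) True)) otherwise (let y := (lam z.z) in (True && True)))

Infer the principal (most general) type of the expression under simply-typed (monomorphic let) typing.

Working:
  unify Bool ~ Bool
  unify Bool ~ Bool
  unify Bool ~ Bool
  unify Bool ~ Bool
\x._ : a -> Bool
  unify a -> Bool ~ Bool -> b
  unify a ~ Bool
  unify Bool ~ b
_ _ : Bool
  unify Bool ~ Bool
z : c
\z._ : c -> c
let y : c -> c
  unify Bool ~ Bool
  unify Bool ~ Bool
  unify Bool ~ Bool

Answer: Bool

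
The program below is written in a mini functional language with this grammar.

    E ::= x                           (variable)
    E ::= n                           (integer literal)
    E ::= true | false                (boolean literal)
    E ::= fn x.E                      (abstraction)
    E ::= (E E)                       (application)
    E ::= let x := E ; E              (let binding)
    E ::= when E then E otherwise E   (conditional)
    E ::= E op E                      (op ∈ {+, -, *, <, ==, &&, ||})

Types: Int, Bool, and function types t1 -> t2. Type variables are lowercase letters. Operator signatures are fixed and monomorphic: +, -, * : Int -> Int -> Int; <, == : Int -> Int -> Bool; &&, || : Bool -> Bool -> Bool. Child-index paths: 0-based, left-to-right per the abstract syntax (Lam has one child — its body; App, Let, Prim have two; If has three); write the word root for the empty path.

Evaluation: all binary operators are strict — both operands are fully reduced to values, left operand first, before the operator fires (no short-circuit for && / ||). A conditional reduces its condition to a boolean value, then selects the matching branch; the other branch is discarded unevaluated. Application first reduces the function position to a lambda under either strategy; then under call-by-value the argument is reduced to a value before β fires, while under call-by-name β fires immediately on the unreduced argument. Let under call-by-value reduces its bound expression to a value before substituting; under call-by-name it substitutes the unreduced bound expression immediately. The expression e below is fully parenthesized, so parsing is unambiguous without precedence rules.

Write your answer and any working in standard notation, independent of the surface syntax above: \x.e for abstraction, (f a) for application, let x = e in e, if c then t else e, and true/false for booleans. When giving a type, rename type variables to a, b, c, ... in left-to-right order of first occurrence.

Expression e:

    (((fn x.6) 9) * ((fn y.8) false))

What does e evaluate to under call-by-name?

Derivation:
step 0: (((\x.6) 9) * ((\y.8) false))
step 1: [beta@0] (6 * ((\y.8) false))
step 2: [beta@1] (6 * 8)
step 3: [delta@root] 48

Answer: 48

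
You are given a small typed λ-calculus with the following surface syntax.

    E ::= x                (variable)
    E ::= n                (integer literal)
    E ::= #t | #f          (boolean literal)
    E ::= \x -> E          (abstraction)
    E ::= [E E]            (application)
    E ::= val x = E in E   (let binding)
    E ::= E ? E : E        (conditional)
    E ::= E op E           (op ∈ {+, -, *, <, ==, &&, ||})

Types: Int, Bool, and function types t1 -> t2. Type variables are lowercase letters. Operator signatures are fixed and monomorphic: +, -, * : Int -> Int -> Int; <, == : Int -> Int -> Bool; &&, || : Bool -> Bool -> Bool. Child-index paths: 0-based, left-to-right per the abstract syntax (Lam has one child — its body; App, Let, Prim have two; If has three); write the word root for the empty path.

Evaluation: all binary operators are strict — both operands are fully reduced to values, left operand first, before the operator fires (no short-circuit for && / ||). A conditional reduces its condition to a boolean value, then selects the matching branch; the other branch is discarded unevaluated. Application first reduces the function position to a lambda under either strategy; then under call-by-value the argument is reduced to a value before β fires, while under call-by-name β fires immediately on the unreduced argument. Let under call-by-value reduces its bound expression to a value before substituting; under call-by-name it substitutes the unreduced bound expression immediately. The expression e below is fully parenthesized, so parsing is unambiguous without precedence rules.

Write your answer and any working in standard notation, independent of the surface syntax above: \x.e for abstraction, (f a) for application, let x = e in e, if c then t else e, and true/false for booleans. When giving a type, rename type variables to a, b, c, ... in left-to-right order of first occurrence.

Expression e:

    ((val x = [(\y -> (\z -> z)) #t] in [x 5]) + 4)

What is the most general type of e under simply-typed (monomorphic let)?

Answer: Int

Derivation:
z : b
\z._ : b -> b
\y._ : a -> b -> b
  unify a -> b -> b ~ Bool -> c
  unify a ~ Bool
  unify b -> b ~ c
_ _ : b -> b
let x : b -> b
x : b -> b
  unify b -> b ~ Int -> d
  unify b ~ Int
  unify Int ~ d
_ _ : Int
  unify Int ~ Int
  unify Int ~ Int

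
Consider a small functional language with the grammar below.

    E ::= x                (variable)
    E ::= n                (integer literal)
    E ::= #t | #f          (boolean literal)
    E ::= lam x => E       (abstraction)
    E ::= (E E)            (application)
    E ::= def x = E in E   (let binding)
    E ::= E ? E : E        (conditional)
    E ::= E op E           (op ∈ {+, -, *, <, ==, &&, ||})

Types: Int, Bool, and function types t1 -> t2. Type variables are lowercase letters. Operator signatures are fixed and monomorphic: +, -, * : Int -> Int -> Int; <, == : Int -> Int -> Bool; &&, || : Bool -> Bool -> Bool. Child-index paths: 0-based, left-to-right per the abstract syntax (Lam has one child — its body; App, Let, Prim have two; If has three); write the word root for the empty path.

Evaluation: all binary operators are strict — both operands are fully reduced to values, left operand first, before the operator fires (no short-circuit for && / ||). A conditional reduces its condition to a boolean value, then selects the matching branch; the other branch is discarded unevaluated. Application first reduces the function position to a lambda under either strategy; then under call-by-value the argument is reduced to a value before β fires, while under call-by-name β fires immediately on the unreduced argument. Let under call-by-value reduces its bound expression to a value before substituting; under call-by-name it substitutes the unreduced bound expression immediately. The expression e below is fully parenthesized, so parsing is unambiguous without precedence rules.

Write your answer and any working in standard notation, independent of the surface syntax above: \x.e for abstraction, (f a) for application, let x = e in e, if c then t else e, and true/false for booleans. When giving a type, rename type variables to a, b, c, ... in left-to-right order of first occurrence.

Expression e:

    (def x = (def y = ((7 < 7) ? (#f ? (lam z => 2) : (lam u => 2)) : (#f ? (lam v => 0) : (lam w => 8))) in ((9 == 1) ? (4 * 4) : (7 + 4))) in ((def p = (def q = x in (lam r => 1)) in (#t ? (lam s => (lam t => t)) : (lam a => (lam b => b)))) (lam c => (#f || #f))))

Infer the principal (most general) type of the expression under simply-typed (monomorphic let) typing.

Derivation:
  unify Int ~ Int
  unify Int ~ Int
  unify Bool ~ Bool
  unify Bool ~ Bool
\z._ : a -> Int
\u._ : b -> Int
  unify a -> Int ~ b -> Int
  unify a ~ b
  unify Int ~ Int
  unify Bool ~ Bool
\v._ : c -> Int
\w._ : d -> Int
  unify c -> Int ~ d -> Int
  unify c ~ d
  unify Int ~ Int
  unify b -> Int ~ d -> Int
  unify b ~ d
  unify Int ~ Int
let y : d -> Int
  unify Int ~ Int
  unify Int ~ Int
  unify Bool ~ Bool
  unify Int ~ Int
  unify Int ~ Int
  unify Int ~ Int
  unify Int ~ Int
  unify Int ~ Int
let x : Int
x : Int
let q : Int
\r._ : e -> Int
let p : e -> Int
  unify Bool ~ Bool
t : g
\t._ : g -> g
\s._ : f -> g -> g
b : i
\b._ : i -> i
\a._ : h -> i -> i
  unify f -> g -> g ~ h -> i -> i
  unify f ~ h
  unify g -> g ~ i -> i
  unify g ~ i
  unify i ~ i
  unify Bool ~ Bool
  unify Bool ~ Bool
\c._ : j -> Bool
  unify h -> i -> i ~ (j -> Bool) -> k
  unify h ~ j -> Bool
  unify i -> i ~ k
_ _ : i -> i

Answer: a -> a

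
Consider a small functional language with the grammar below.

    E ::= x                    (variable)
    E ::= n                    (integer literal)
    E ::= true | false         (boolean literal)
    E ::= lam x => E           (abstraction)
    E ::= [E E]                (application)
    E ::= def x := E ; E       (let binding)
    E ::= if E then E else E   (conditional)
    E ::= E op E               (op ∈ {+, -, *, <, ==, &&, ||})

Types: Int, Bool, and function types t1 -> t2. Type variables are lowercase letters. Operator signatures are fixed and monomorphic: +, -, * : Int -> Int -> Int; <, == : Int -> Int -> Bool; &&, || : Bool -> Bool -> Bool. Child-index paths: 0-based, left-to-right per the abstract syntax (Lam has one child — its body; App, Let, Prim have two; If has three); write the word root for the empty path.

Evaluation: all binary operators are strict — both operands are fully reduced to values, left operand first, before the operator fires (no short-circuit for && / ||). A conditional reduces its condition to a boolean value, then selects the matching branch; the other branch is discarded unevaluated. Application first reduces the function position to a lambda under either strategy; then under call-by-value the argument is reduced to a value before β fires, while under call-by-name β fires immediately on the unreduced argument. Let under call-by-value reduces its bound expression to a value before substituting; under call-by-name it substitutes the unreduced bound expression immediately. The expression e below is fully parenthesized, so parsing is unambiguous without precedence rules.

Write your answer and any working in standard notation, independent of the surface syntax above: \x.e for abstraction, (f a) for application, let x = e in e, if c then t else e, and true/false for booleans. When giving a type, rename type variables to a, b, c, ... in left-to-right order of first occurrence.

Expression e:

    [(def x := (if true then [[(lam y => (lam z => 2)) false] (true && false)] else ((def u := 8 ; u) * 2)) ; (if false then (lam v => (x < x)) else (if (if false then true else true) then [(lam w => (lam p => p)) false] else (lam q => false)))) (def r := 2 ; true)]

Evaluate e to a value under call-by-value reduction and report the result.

Answer: true

Derivation:
step 0: ((let x = (if true then (((\y.(\z.2)) false) (true && false)) else ((let u = 8 in u) * 2)) in (if false then (\v.(x < x)) else (if (if false then true else true) then ((\w.(\p.p)) false) else (\q.false)))) (let r = 2 in true))
step 1: [if@0.0] ((let x = (((\y.(\z.2)) false) (true && false)) in (if false then (\v.(x < x)) else (if (if false then true else true) then ((\w.(\p.p)) false) else (\q.false)))) (let r = 2 in true))
step 2: [beta@0.0.0] ((let x = ((\z.2) (true && false)) in (if false then (\v.(x < x)) else (if (if false then true else true) then ((\w.(\p.p)) false) else (\q.false)))) (let r = 2 in true))
step 3: [delta@0.0.1] ((let x = ((\z.2) false) in (if false then (\v.(x < x)) else (if (if false then true else true) then ((\w.(\p.p)) false) else (\q.false)))) (let r = 2 in true))
step 4: [beta@0.0] ((let x = 2 in (if false then (\v.(x < x)) else (if (if false then true else true) then ((\w.(\p.p)) false) else (\q.false)))) (let r = 2 in true))
step 5: [let@0] ((if false then (\v.(2 < 2)) else (if (if false then true else true) then ((\w.(\p.p)) false) else (\q.false))) (let r = 2 in true))
step 6: [if@0] ((if (if false then true else true) then ((\w.(\p.p)) false) else (\q.false)) (let r = 2 in true))
step 7: [if@0.0] ((if true then ((\w.(\p.p)) false) else (\q.false)) (let r = 2 in true))
step 8: [if@0] (((\w.(\p.p)) false) (let r = 2 in true))
step 9: [beta@0] ((\p.p) (let r = 2 in true))
step 10: [let@1] ((\p.p) true)
step 11: [beta@root] true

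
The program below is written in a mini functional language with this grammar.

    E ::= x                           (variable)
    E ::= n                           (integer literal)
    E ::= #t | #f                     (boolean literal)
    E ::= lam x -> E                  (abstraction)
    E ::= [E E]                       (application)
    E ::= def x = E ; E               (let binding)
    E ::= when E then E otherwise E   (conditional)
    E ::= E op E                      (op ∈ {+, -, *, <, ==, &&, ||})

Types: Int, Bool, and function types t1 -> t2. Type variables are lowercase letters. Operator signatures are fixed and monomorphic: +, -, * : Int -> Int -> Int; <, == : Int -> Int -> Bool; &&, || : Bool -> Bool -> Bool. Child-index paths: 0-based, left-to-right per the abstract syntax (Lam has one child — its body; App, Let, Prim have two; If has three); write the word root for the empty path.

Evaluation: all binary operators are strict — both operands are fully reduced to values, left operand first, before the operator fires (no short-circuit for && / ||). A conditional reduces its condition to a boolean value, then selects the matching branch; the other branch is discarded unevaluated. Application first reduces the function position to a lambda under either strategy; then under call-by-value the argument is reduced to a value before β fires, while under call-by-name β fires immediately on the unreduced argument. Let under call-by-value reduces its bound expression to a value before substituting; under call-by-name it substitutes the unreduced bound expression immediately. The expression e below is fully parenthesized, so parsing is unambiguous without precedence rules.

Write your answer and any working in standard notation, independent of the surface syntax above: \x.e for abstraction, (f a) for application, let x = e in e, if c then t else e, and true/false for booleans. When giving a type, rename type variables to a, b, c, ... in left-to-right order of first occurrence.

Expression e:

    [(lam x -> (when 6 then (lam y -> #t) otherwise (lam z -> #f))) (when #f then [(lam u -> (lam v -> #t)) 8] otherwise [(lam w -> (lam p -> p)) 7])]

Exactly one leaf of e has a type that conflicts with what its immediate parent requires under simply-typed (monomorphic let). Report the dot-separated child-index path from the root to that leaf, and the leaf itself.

Answer: 0.0.0 : 6

Working:
  unify Int ~ Bool
  FAIL: mismatch Int ~ Bool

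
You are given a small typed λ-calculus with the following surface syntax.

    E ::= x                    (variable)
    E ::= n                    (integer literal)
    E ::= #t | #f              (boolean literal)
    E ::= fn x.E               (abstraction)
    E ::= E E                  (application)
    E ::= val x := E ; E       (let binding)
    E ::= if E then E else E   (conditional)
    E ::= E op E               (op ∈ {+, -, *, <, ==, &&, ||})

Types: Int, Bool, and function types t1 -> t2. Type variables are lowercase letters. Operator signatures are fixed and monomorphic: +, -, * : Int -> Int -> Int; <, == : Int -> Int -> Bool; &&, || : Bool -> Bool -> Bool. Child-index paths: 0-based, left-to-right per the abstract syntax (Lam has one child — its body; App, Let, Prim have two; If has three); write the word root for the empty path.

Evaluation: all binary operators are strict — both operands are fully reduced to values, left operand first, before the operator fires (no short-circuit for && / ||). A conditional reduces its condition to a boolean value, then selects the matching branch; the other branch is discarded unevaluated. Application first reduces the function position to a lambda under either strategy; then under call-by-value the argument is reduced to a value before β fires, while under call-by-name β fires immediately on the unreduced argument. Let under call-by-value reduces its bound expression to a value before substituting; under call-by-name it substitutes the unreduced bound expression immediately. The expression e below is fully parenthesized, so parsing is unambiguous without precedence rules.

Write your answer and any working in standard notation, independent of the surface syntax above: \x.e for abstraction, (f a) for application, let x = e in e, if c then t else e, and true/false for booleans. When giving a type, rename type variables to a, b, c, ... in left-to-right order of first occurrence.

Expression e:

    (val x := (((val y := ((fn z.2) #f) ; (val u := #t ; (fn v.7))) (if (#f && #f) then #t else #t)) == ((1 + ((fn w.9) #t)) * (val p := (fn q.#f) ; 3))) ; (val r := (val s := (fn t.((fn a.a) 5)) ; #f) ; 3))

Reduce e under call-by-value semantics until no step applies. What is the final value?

Answer: 3

Working:
step 0: (let x = (((let y = ((\z.2) false) in (let u = true in (\v.7))) (if (false && false) then true else true)) == ((1 + ((\w.9) true)) * (let p = (\q.false) in 3))) in (let r = (let s = (\t.((\a.a) 5)) in false) in 3))
step 1: [beta@0.0.0.0] (let x = (((let y = 2 in (let u = true in (\v.7))) (if (false && false) then true else true)) == ((1 + ((\w.9) true)) * (let p = (\q.false) in 3))) in (let r = (let s = (\t.((\a.a) 5)) in false) in 3))
step 2: [let@0.0.0] (let x = (((let u = true in (\v.7)) (if (false && false) then true else true)) == ((1 + ((\w.9) true)) * (let p = (\q.false) in 3))) in (let r = (let s = (\t.((\a.a) 5)) in false) in 3))
step 3: [let@0.0.0] (let x = (((\v.7) (if (false && false) then true else true)) == ((1 + ((\w.9) true)) * (let p = (\q.false) in 3))) in (let r = (let s = (\t.((\a.a) 5)) in false) in 3))
step 4: [delta@0.0.1.0] (let x = (((\v.7) (if false then true else true)) == ((1 + ((\w.9) true)) * (let p = (\q.false) in 3))) in (let r = (let s = (\t.((\a.a) 5)) in false) in 3))
step 5: [if@0.0.1] (let x = (((\v.7) true) == ((1 + ((\w.9) true)) * (let p = (\q.false) in 3))) in (let r = (let s = (\t.((\a.a) 5)) in false) in 3))
step 6: [beta@0.0] (let x = (7 == ((1 + ((\w.9) true)) * (let p = (\q.false) in 3))) in (let r = (let s = (\t.((\a.a) 5)) in false) in 3))
step 7: [beta@0.1.0.1] (let x = (7 == ((1 + 9) * (let p = (\q.false) in 3))) in (let r = (let s = (\t.((\a.a) 5)) in false) in 3))
step 8: [delta@0.1.0] (let x = (7 == (10 * (let p = (\q.false) in 3))) in (let r = (let s = (\t.((\a.a) 5)) in false) in 3))
step 9: [let@0.1.1] (let x = (7 == (10 * 3)) in (let r = (let s = (\t.((\a.a) 5)) in false) in 3))
step 10: [delta@0.1] (let x = (7 == 30) in (let r = (let s = (\t.((\a.a) 5)) in false) in 3))
step 11: [delta@0] (let x = false in (let r = (let s = (\t.((\a.a) 5)) in false) in 3))
step 12: [let@root] (let r = (let s = (\t.((\a.a) 5)) in false) in 3)
step 13: [let@0] (let r = false in 3)
step 14: [let@root] 3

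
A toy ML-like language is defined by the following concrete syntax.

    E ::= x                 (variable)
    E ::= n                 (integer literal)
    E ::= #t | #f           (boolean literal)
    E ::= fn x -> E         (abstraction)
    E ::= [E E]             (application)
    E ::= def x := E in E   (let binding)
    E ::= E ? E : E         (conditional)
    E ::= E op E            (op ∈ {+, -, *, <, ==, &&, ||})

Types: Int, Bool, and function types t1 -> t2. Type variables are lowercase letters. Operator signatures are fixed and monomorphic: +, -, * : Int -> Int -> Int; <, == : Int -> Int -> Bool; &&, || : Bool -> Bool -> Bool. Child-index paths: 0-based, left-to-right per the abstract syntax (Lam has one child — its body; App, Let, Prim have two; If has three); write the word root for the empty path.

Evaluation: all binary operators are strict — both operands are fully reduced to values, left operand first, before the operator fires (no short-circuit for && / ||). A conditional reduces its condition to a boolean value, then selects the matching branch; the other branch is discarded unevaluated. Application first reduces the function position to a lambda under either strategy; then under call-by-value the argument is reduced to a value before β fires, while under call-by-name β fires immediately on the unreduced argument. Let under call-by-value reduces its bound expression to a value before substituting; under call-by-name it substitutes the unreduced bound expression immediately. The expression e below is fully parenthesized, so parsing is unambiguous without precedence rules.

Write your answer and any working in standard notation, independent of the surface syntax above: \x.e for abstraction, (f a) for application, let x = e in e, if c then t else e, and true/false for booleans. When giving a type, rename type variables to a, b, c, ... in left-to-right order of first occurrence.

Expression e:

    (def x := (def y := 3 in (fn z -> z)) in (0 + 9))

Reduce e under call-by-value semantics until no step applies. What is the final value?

Working:
step 0: (let x = (let y = 3 in (\z.z)) in (0 + 9))
step 1: [let@0] (let x = (\z.z) in (0 + 9))
step 2: [let@root] (0 + 9)
step 3: [delta@root] 9

Answer: 9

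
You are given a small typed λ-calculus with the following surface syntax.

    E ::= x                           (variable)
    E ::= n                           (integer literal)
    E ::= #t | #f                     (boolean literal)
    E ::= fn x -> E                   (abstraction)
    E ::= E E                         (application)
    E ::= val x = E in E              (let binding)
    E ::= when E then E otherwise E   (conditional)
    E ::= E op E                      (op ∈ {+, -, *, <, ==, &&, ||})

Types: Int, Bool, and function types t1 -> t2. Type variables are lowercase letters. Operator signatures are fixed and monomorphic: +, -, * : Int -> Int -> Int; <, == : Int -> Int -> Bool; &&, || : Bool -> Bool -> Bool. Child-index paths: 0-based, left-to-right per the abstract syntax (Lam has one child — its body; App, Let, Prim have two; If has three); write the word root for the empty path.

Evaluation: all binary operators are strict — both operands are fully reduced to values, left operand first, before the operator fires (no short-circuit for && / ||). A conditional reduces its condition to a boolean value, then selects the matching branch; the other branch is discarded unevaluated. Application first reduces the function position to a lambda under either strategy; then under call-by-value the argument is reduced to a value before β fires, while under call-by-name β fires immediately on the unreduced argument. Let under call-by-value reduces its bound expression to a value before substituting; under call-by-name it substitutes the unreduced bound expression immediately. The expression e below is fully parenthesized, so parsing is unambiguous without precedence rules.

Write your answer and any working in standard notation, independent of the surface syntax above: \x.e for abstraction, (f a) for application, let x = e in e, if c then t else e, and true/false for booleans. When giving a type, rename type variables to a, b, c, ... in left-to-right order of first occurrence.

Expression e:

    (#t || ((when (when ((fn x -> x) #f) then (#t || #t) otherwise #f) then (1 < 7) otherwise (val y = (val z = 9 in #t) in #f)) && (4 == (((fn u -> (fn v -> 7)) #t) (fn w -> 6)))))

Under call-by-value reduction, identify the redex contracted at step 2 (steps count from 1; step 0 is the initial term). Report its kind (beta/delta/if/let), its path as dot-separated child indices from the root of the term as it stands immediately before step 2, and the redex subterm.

Working:
step 0: (true || ((if (if ((\x.x) false) then (true || true) else false) then (1 < 7) else (let y = (let z = 9 in true) in false)) && (4 == (((\u.(\v.7)) true) (\w.6)))))
step 1: [beta@1.0.0.0] (true || ((if (if false then (true || true) else false) then (1 < 7) else (let y = (let z = 9 in true) in false)) && (4 == (((\u.(\v.7)) true) (\w.6)))))
step 2: [if@1.0.0] (true || ((if false then (1 < 7) else (let y = (let z = 9 in true) in false)) && (4 == (((\u.(\v.7)) true) (\w.6)))))

Answer: if at 1.0.0 : (if false then (true || true) else false)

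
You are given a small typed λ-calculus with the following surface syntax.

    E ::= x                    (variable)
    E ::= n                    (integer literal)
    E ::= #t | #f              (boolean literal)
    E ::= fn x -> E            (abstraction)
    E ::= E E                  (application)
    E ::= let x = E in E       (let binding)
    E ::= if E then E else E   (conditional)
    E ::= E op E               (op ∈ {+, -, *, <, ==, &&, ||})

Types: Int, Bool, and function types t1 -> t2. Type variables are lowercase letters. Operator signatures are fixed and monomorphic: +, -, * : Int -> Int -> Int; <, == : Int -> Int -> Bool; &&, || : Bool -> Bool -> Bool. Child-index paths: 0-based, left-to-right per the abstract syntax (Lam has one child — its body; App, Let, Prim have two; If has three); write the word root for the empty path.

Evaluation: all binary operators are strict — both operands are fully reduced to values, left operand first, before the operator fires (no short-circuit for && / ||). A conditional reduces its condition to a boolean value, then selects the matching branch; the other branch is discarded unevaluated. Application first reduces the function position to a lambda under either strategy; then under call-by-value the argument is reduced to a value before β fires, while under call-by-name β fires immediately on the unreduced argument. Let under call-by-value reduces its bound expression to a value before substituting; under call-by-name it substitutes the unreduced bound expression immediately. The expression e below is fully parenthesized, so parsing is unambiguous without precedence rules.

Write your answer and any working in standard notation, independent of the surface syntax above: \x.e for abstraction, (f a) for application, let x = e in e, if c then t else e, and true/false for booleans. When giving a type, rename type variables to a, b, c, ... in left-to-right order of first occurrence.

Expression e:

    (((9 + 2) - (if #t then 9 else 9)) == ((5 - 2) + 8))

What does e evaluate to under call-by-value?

Trace:
step 0: (((9 + 2) - (if true then 9 else 9)) == ((5 - 2) + 8))
step 1: [delta@0.0] ((11 - (if true then 9 else 9)) == ((5 - 2) + 8))
step 2: [if@0.1] ((11 - 9) == ((5 - 2) + 8))
step 3: [delta@0] (2 == ((5 - 2) + 8))
step 4: [delta@1.0] (2 == (3 + 8))
step 5: [delta@1] (2 == 11)
step 6: [delta@root] false

Answer: false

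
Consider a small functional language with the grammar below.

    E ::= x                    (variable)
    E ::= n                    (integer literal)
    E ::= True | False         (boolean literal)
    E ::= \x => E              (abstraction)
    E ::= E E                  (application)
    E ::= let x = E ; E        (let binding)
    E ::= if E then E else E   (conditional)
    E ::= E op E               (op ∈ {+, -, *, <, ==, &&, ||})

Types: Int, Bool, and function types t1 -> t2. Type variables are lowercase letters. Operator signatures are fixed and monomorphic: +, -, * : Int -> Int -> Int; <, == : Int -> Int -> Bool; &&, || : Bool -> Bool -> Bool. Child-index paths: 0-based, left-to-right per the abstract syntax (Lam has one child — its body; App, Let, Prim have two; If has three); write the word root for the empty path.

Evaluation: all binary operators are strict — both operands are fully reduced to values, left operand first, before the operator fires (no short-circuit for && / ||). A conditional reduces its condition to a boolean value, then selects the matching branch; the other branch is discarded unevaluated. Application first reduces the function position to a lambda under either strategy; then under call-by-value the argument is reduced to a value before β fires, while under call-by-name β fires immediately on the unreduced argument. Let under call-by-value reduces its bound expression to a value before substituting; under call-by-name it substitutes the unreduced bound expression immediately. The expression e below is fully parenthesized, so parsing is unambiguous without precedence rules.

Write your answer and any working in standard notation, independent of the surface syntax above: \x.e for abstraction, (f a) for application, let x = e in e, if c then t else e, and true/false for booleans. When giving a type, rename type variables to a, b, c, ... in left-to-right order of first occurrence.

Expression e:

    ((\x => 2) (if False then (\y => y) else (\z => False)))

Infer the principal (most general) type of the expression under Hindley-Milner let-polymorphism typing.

Answer: Int

Trace:
\x._ : a -> Int
  unify Bool ~ Bool
y : b
\y._ : b -> b
\z._ : c -> Bool
  unify b -> b ~ c -> Bool
  unify b ~ c
  unify c ~ Bool
  unify a -> Int ~ (Bool -> Bool) -> d
  unify a ~ Bool -> Bool
  unify Int ~ d
_ _ : Int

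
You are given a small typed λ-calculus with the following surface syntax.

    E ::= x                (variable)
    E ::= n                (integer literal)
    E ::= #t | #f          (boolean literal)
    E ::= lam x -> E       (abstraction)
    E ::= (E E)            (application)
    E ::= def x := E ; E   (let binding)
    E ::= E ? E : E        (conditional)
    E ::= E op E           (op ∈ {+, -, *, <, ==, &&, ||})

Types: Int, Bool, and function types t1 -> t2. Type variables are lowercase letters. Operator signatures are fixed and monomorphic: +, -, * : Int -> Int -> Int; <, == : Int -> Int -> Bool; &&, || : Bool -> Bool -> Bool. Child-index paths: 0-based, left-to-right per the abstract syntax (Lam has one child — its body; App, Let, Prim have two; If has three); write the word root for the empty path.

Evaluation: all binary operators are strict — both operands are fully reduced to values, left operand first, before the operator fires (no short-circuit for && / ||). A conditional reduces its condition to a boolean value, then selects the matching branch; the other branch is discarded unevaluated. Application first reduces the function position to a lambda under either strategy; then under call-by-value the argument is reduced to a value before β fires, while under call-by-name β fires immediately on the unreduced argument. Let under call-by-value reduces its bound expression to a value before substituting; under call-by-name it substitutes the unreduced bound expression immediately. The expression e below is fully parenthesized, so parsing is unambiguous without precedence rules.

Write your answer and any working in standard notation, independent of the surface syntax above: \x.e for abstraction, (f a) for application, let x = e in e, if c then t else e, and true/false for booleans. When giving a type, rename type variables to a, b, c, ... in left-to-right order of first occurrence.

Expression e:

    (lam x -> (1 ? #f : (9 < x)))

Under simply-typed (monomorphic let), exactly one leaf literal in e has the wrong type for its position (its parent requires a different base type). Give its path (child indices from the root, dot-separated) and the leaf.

Trace:
  unify Int ~ Bool
  FAIL: mismatch Int ~ Bool

Answer: 0.0 : 1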